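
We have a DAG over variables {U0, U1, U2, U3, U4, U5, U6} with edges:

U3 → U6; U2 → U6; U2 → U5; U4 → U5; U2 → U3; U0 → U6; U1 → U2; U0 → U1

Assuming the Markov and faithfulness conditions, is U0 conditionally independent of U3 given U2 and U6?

4 paths connect U0 and U3; each must be blocked for d-separation to hold:
Path 1: U0 → U1 → U2 → U3
  U2 is a chain here and U2 is conditioned on, so the path is blocked at U2.
Path 2: U0 → U1 → U2 → U6 ← U3
  U2 is a chain here and U2 is conditioned on, so the path is blocked at U2.
Path 3: U0 → U6 ← U2 → U3
  U2 is a fork here and U2 is conditioned on, so the path is blocked at U2.
Path 4: U0 → U6 ← U3
  U6 is a collider and U6 is conditioned on, which opens it — no node blocks this path, so it is active.
Because an active path exists, U0 and U3 are not d-separated.

No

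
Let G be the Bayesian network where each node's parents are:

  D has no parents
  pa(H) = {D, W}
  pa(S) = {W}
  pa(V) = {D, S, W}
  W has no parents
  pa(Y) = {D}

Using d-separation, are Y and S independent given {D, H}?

Yes

Enumerating the 4 paths from Y to S and testing each for blocking by {D, H}:
Path 1: Y ← D → V ← W → S
  D is a fork here and D is conditioned on, so the path is blocked at D.
Path 2: Y ← D → V ← S
  D is a fork here and D is conditioned on, so the path is blocked at D.
Path 3: Y ← D → H ← W → V ← S
  D is a fork here and D is conditioned on, so the path is blocked at D.
Path 4: Y ← D → H ← W → S
  D is a fork here and D is conditioned on, so the path is blocked at D.
All paths are blocked; Y ⊥ S | {D, H} holds.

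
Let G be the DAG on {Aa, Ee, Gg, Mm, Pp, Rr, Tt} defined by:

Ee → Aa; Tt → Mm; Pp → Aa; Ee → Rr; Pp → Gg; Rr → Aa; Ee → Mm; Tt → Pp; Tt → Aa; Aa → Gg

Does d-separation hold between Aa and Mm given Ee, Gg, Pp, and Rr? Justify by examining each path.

There are 5 undirected paths between Aa and Mm; checking each against the conditioning set {Ee, Gg, Pp, Rr}:
Path 1: Aa ← Rr ← Ee → Mm
  Rr is a chain here and Rr is conditioned on, so the path is blocked at Rr.
Path 2: Aa ← Tt → Mm
  Tt is a fork and Tt is not conditioned on — no node blocks this path, so it is active.
Path 3: Aa ← Ee → Mm
  Ee is a fork here and Ee is conditioned on, so the path is blocked at Ee.
Path 4: Aa → Gg ← Pp ← Tt → Mm
  Pp is a chain here and Pp is conditioned on, so the path is blocked at Pp.
Path 5: Aa ← Pp ← Tt → Mm
  Pp is a chain here and Pp is conditioned on, so the path is blocked at Pp.
At least one path is unblocked, so d-separation fails.

No — Aa and Mm are not d-separated given {Ee, Gg, Pp, Rr}.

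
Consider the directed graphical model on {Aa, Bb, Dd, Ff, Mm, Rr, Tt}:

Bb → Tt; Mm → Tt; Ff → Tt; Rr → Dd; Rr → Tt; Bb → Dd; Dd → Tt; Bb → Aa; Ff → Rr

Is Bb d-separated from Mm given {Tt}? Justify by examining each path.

No

Enumerating the 4 paths from Bb to Mm and testing each for blocking by {Tt}:
Path 1: Bb → Dd → Tt ← Mm
  Dd is a chain and Dd is not conditioned on; Tt is a collider and Tt is conditioned on, which opens it — no node blocks this path, so it is active.
Path 2: Bb → Dd ← Rr → Tt ← Mm
  Dd is a collider and its descendant Tt is conditioned on, which opens it; Rr is a fork and Rr is not conditioned on; Tt is a collider and Tt is conditioned on, which opens it — no node blocks this path, so it is active.
Path 3: Bb → Dd ← Rr ← Ff → Tt ← Mm
  Dd is a collider and its descendant Tt is conditioned on, which opens it; Rr is a chain and Rr is not conditioned on; Ff is a fork and Ff is not conditioned on; Tt is a collider and Tt is conditioned on, which opens it — no node blocks this path, so it is active.
Path 4: Bb → Tt ← Mm
  Tt is a collider and Tt is conditioned on, which opens it — no node blocks this path, so it is active.
Because an active path exists, Bb and Mm are not d-separated.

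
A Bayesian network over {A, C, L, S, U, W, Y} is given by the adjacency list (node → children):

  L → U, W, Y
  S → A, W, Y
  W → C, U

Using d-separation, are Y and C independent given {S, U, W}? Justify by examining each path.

Yes

There are 3 undirected paths between Y and C; checking each against the conditioning set {S, U, W}:
  1. Y ← L → W → C — L:fork[open]; W:chain[blocks] ⇒ blocked
  2. Y ← L → U ← W → C — L:fork[open]; U:collider[open]; W:fork[blocks] ⇒ blocked
  3. Y ← S → W → C — S:fork[blocks]; W:chain[blocks] ⇒ blocked
Since every path is blocked, d-separation holds.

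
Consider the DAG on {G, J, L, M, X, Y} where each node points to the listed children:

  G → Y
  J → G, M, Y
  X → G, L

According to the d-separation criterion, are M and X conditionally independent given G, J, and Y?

There are 2 undirected paths between M and X; checking each against the conditioning set {G, J, Y}:
Path 1: M ← J → Y ← G ← X
  J is a fork here and J is conditioned on, so the path is blocked at J.
Path 2: M ← J → G ← X
  J is a fork here and J is conditioned on, so the path is blocked at J.
All paths are blocked; M ⊥ X | {G, J, Y} holds.

Yes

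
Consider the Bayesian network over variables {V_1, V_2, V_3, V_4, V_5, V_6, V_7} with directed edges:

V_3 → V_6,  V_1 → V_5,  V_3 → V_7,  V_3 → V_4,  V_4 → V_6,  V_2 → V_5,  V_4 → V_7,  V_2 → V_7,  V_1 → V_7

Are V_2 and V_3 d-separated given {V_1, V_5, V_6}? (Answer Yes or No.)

Yes — V_2 and V_3 are d-separated given {V_1, V_5, V_6}.

There are 6 undirected paths between V_2 and V_3; checking each against the conditioning set {V_1, V_5, V_6}:
  1. V_2 → V_7 ← V_3 — V_7:collider[blocks] ⇒ blocked
  2. V_2 → V_7 ← V_4 ← V_3 — V_7:collider[blocks]; V_4:chain[open] ⇒ blocked
  3. V_2 → V_7 ← V_4 → V_6 ← V_3 — V_7:collider[blocks]; V_4:fork[open]; V_6:collider[open] ⇒ blocked
  4. V_2 → V_5 ← V_1 → V_7 ← V_3 — V_5:collider[open]; V_1:fork[blocks]; V_7:collider[blocks] ⇒ blocked
  5. V_2 → V_5 ← V_1 → V_7 ← V_4 ← V_3 — V_5:collider[open]; V_1:fork[blocks]; V_7:collider[blocks]; V_4:chain[open] ⇒ blocked
  6. V_2 → V_5 ← V_1 → V_7 ← V_4 → V_6 ← V_3 — V_5:collider[open]; V_1:fork[blocks]; V_7:collider[blocks]; V_4:fork[open]; V_6:collider[open] ⇒ blocked
Every path is blocked, so V_2 and V_3 are d-separated given {V_1, V_5, V_6}.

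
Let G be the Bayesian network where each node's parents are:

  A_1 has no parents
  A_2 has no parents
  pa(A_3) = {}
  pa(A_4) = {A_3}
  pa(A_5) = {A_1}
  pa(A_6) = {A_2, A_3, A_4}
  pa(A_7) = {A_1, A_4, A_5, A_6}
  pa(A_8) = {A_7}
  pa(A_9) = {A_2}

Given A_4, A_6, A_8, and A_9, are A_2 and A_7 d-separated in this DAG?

We examine all 3 paths between A_2 and A_7:
Path 1: A_2 → A_6 → A_7
  A_6 is a chain here and A_6 is conditioned on, so the path is blocked at A_6.
Path 2: A_2 → A_6 ← A_4 → A_7
  A_4 is a fork here and A_4 is conditioned on, so the path is blocked at A_4.
Path 3: A_2 → A_6 ← A_3 → A_4 → A_7
  A_4 is a chain here and A_4 is conditioned on, so the path is blocked at A_4.
Every path is blocked, so A_2 and A_7 are d-separated given {A_4, A_6, A_8, A_9}.

Yes — A_2 and A_7 are d-separated given {A_4, A_6, A_8, A_9}.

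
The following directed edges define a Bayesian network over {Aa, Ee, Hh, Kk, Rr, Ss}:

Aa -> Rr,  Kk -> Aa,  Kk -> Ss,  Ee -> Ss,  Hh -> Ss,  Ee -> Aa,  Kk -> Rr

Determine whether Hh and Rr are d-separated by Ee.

Yes

There are 4 undirected paths between Hh and Rr; checking each against the conditioning set {Ee}:
  1. Hh → Ss ← Kk → Aa → Rr — Ss:collider[blocks]; Kk:fork[open]; Aa:chain[open] ⇒ blocked
  2. Hh → Ss ← Kk → Rr — Ss:collider[blocks]; Kk:fork[open] ⇒ blocked
  3. Hh → Ss ← Ee → Aa → Rr — Ss:collider[blocks]; Ee:fork[blocks]; Aa:chain[open] ⇒ blocked
  4. Hh → Ss ← Ee → Aa ← Kk → Rr — Ss:collider[blocks]; Ee:fork[blocks]; Aa:collider[blocks]; Kk:fork[open] ⇒ blocked
Every path is blocked, so Hh and Rr are d-separated given {Ee}.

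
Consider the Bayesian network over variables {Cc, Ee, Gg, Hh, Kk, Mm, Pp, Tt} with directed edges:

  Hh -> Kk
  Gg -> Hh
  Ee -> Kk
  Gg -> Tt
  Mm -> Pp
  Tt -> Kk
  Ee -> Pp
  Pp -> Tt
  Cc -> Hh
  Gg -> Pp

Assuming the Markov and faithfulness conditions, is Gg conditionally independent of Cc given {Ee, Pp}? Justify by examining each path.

Yes — Gg and Cc are d-separated given {Ee, Pp}.

Enumerating the 5 paths from Gg to Cc and testing each for blocking by {Ee, Pp}:
Path 1: Gg → Pp ← Ee → Kk ← Hh ← Cc
  Ee is a fork here and Ee is conditioned on, so the path is blocked at Ee.
Path 2: Gg → Pp → Tt → Kk ← Hh ← Cc
  Pp is a chain here and Pp is conditioned on, so the path is blocked at Pp.
Path 3: Gg → Tt ← Pp ← Ee → Kk ← Hh ← Cc
  Tt is a collider here and neither Tt nor any of its descendants is conditioned on, so the collider stays closed — the path is blocked at Tt.
Path 4: Gg → Tt → Kk ← Hh ← Cc
  Kk is a collider here and neither Kk nor any of its descendants is conditioned on, so the collider stays closed — the path is blocked at Kk.
Path 5: Gg → Hh ← Cc
  Hh is a collider here and neither Hh nor any of its descendants is conditioned on, so the collider stays closed — the path is blocked at Hh.
Since every path is blocked, d-separation holds.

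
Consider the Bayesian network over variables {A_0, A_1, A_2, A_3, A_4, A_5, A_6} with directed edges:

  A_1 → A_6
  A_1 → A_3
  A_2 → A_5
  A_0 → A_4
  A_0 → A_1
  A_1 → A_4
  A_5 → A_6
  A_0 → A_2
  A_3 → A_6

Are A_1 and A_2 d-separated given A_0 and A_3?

Yes

Enumerating the 4 paths from A_1 to A_2 and testing each for blocking by {A_0, A_3}:
Path 1: A_1 → A_6 ← A_5 ← A_2
  A_6 is a collider here and neither A_6 nor any of its descendants is conditioned on, so the collider stays closed — the path is blocked at A_6.
Path 2: A_1 ← A_0 → A_2
  A_0 is a fork here and A_0 is conditioned on, so the path is blocked at A_0.
Path 3: A_1 → A_4 ← A_0 → A_2
  A_4 is a collider here and neither A_4 nor any of its descendants is conditioned on, so the collider stays closed — the path is blocked at A_4.
Path 4: A_1 → A_3 → A_6 ← A_5 ← A_2
  A_3 is a chain here and A_3 is conditioned on, so the path is blocked at A_3.
All paths are blocked; A_1 ⊥ A_2 | {A_0, A_3} holds.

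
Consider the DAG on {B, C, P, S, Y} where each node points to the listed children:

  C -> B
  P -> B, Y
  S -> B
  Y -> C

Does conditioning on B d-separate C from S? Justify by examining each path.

There are 2 undirected paths between C and S; checking each against the conditioning set {B}:
Path 1: C ← Y ← P → B ← S
  Y is a chain and Y is not conditioned on; P is a fork and P is not conditioned on; B is a collider and B is conditioned on, which opens it — no node blocks this path, so it is active.
Path 2: C → B ← S
  B is a collider and B is conditioned on, which opens it — no node blocks this path, so it is active.
At least one path is unblocked, so d-separation fails.

No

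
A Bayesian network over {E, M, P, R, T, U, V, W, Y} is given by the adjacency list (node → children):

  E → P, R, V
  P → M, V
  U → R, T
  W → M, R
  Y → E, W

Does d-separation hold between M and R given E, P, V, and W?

There are 6 undirected paths between M and R; checking each against the conditioning set {E, P, V, W}:
Path 1: M ← P → V ← E → R
  P is a fork here and P is conditioned on, so the path is blocked at P.
Path 2: M ← P → V ← E ← Y → W → R
  P is a fork here and P is conditioned on, so the path is blocked at P.
Path 3: M ← P ← E → R
  P is a chain here and P is conditioned on, so the path is blocked at P.
Path 4: M ← P ← E ← Y → W → R
  P is a chain here and P is conditioned on, so the path is blocked at P.
Path 5: M ← W → R
  W is a fork here and W is conditioned on, so the path is blocked at W.
Path 6: M ← W ← Y → E → R
  W is a chain here and W is conditioned on, so the path is blocked at W.
All paths are blocked; M ⊥ R | {E, P, V, W} holds.

Yes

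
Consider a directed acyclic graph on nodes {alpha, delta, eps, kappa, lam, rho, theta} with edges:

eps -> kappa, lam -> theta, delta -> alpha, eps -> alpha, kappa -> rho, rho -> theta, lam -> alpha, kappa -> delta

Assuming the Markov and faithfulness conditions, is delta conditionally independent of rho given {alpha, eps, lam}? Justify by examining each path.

No

4 paths connect delta and rho; each must be blocked for d-separation to hold:
Path 1: delta → alpha ← lam → theta ← rho
  lam is a fork here and lam is conditioned on, so the path is blocked at lam.
Path 2: delta → alpha ← eps → kappa → rho
  eps is a fork here and eps is conditioned on, so the path is blocked at eps.
Path 3: delta ← kappa → rho
  kappa is a fork and kappa is not conditioned on — no node blocks this path, so it is active.
Path 4: delta ← kappa ← eps → alpha ← lam → theta ← rho
  eps is a fork here and eps is conditioned on, so the path is blocked at eps.
Because an active path exists, delta and rho are not d-separated.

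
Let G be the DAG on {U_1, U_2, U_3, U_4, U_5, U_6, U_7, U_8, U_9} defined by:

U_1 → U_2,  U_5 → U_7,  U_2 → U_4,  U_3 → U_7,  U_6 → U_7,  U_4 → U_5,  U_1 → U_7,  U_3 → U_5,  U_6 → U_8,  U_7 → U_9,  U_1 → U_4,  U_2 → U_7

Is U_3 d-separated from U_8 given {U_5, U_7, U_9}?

6 paths connect U_3 and U_8; each must be blocked for d-separation to hold:
  1. U_3 → U_7 ← U_6 → U_8 — U_7:collider[open]; U_6:fork[open] ⇒ active
  2. U_3 → U_5 → U_7 ← U_6 → U_8 — U_5:chain[blocks]; U_7:collider[open]; U_6:fork[open] ⇒ blocked
  3. U_3 → U_5 ← U_4 ← U_1 → U_7 ← U_6 → U_8 — U_5:collider[open]; U_4:chain[open]; U_1:fork[open]; U_7:collider[open]; U_6:fork[open] ⇒ active
  4. U_3 → U_5 ← U_4 ← U_1 → U_2 → U_7 ← U_6 → U_8 — U_5:collider[open]; U_4:chain[open]; U_1:fork[open]; U_2:chain[open]; U_7:collider[open]; U_6:fork[open] ⇒ active
  5. U_3 → U_5 ← U_4 ← U_2 → U_7 ← U_6 → U_8 — U_5:collider[open]; U_4:chain[open]; U_2:fork[open]; U_7:collider[open]; U_6:fork[open] ⇒ active
  6. U_3 → U_5 ← U_4 ← U_2 ← U_1 → U_7 ← U_6 → U_8 — U_5:collider[open]; U_4:chain[open]; U_2:chain[open]; U_1:fork[open]; U_7:collider[open]; U_6:fork[open] ⇒ active
Because an active path exists, U_3 and U_8 are not d-separated.

No — U_3 and U_8 are not d-separated given {U_5, U_7, U_9}.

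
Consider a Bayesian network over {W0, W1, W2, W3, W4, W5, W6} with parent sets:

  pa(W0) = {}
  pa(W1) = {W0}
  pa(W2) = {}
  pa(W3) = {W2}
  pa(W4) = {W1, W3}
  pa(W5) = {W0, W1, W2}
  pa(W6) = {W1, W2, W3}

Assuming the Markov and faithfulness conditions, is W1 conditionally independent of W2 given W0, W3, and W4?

We examine all 6 paths between W1 and W2:
  1. W1 → W5 ← W2 — W5:collider[blocks] ⇒ blocked
  2. W1 → W4 ← W3 ← W2 — W4:collider[open]; W3:chain[blocks] ⇒ blocked
  3. W1 → W4 ← W3 → W6 ← W2 — W4:collider[open]; W3:fork[blocks]; W6:collider[blocks] ⇒ blocked
  4. W1 ← W0 → W5 ← W2 — W0:fork[blocks]; W5:collider[blocks] ⇒ blocked
  5. W1 → W6 ← W3 ← W2 — W6:collider[blocks]; W3:chain[blocks] ⇒ blocked
  6. W1 → W6 ← W2 — W6:collider[blocks] ⇒ blocked
Since every path is blocked, d-separation holds.

Yes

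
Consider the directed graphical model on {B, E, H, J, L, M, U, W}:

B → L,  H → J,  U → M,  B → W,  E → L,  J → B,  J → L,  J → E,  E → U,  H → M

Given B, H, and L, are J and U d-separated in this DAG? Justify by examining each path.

Enumerating the 4 paths from J to U and testing each for blocking by {B, H, L}:
Path 1: J → E → U
  E is a chain and E is not conditioned on — no node blocks this path, so it is active.
Path 2: J → L ← E → U
  L is a collider and L is conditioned on, which opens it; E is a fork and E is not conditioned on — no node blocks this path, so it is active.
Path 3: J ← H → M ← U
  H is a fork here and H is conditioned on, so the path is blocked at H.
Path 4: J → B → L ← E → U
  B is a chain here and B is conditioned on, so the path is blocked at B.
Since the path J → E → U is active, J and U are not d-separated given {B, H, L}.

No — J and U are not d-separated given {B, H, L}.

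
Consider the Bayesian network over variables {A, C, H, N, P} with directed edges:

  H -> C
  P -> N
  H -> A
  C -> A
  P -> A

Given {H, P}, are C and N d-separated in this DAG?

Yes — C and N are d-separated given {H, P}.

Enumerating the 2 paths from C to N and testing each for blocking by {H, P}:
Path 1: C ← H → A ← P → N
  H is a fork here and H is conditioned on, so the path is blocked at H.
Path 2: C → A ← P → N
  A is a collider here and neither A nor any of its descendants is conditioned on, so the collider stays closed — the path is blocked at A.
Every path is blocked, so C and N are d-separated given {H, P}.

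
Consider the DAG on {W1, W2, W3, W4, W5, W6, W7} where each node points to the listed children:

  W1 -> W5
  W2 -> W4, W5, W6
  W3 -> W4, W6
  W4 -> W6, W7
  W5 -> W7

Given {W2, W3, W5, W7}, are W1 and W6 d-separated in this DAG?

Yes — W1 and W6 are d-separated given {W2, W3, W5, W7}.

There are 6 undirected paths between W1 and W6; checking each against the conditioning set {W2, W3, W5, W7}:
  1. W1 → W5 ← W2 → W6 — W5:collider[open]; W2:fork[blocks] ⇒ blocked
  2. W1 → W5 ← W2 → W4 ← W3 → W6 — W5:collider[open]; W2:fork[blocks]; W4:collider[open]; W3:fork[blocks] ⇒ blocked
  3. W1 → W5 ← W2 → W4 → W6 — W5:collider[open]; W2:fork[blocks]; W4:chain[open] ⇒ blocked
  4. W1 → W5 → W7 ← W4 ← W3 → W6 — W5:chain[blocks]; W7:collider[open]; W4:chain[open]; W3:fork[blocks] ⇒ blocked
  5. W1 → W5 → W7 ← W4 → W6 — W5:chain[blocks]; W7:collider[open]; W4:fork[open] ⇒ blocked
  6. W1 → W5 → W7 ← W4 ← W2 → W6 — W5:chain[blocks]; W7:collider[open]; W4:chain[open]; W2:fork[blocks] ⇒ blocked
All paths are blocked; W1 ⊥ W6 | {W2, W3, W5, W7} holds.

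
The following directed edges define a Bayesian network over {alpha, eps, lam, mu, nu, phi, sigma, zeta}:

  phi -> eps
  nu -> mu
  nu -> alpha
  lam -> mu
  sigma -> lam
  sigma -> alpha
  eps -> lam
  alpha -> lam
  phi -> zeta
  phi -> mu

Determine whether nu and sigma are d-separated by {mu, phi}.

No — nu and sigma are not d-separated given {mu, phi}.

We examine all 6 paths between nu and sigma:
Path 1: nu → mu ← phi → eps → lam ← alpha ← sigma
  phi is a fork here and phi is conditioned on, so the path is blocked at phi.
Path 2: nu → mu ← phi → eps → lam ← sigma
  phi is a fork here and phi is conditioned on, so the path is blocked at phi.
Path 3: nu → mu ← lam ← alpha ← sigma
  mu is a collider and mu is conditioned on, which opens it; lam is a chain and lam is not conditioned on; alpha is a chain and alpha is not conditioned on — no node blocks this path, so it is active.
Path 4: nu → mu ← lam ← sigma
  mu is a collider and mu is conditioned on, which opens it; lam is a chain and lam is not conditioned on — no node blocks this path, so it is active.
Path 5: nu → alpha → lam ← sigma
  alpha is a chain and alpha is not conditioned on; lam is a collider and its descendant mu is conditioned on, which opens it — no node blocks this path, so it is active.
Path 6: nu → alpha ← sigma
  alpha is a collider and its descendant mu is conditioned on, which opens it — no node blocks this path, so it is active.
At least one path is unblocked, so d-separation fails.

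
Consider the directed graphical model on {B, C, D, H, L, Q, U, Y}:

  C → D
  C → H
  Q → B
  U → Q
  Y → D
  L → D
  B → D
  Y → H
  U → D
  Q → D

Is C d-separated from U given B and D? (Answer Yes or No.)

We examine all 6 paths between C and U:
Path 1: C → H ← Y → D ← B ← Q ← U
  H is a collider here and neither H nor any of its descendants is conditioned on, so the collider stays closed — the path is blocked at H.
Path 2: C → H ← Y → D ← Q ← U
  H is a collider here and neither H nor any of its descendants is conditioned on, so the collider stays closed — the path is blocked at H.
Path 3: C → H ← Y → D ← U
  H is a collider here and neither H nor any of its descendants is conditioned on, so the collider stays closed — the path is blocked at H.
Path 4: C → D ← B ← Q ← U
  B is a chain here and B is conditioned on, so the path is blocked at B.
Path 5: C → D ← Q ← U
  D is a collider and D is conditioned on, which opens it; Q is a chain and Q is not conditioned on — no node blocks this path, so it is active.
Path 6: C → D ← U
  D is a collider and D is conditioned on, which opens it — no node blocks this path, so it is active.
Since the path C → D ← Q ← U is active, C and U are not d-separated given {B, D}.

No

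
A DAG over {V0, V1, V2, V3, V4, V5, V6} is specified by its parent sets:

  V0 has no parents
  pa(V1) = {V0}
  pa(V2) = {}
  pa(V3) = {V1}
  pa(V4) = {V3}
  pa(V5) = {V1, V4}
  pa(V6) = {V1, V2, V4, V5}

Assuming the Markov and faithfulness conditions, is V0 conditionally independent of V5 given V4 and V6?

No — V0 and V5 are not d-separated given {V4, V6}.

5 paths connect V0 and V5; each must be blocked for d-separation to hold:
Path 1: V0 → V1 → V6 ← V4 → V5
  V4 is a fork here and V4 is conditioned on, so the path is blocked at V4.
Path 2: V0 → V1 → V6 ← V5
  V1 is a chain and V1 is not conditioned on; V6 is a collider and V6 is conditioned on, which opens it — no node blocks this path, so it is active.
Path 3: V0 → V1 → V5
  V1 is a chain and V1 is not conditioned on — no node blocks this path, so it is active.
Path 4: V0 → V1 → V3 → V4 → V6 ← V5
  V4 is a chain here and V4 is conditioned on, so the path is blocked at V4.
Path 5: V0 → V1 → V3 → V4 → V5
  V4 is a chain here and V4 is conditioned on, so the path is blocked at V4.
Since the path V0 → V1 → V6 ← V5 is active, V0 and V5 are not d-separated given {V4, V6}.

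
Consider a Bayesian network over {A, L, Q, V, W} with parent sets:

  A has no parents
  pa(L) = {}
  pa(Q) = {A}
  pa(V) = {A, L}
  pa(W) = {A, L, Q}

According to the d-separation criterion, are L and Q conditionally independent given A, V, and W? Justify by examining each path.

No

We examine all 4 paths between L and Q:
  1. L → W ← Q — W:collider[open] ⇒ active
  2. L → W ← A → Q — W:collider[open]; A:fork[blocks] ⇒ blocked
  3. L → V ← A → W ← Q — V:collider[open]; A:fork[blocks]; W:collider[open] ⇒ blocked
  4. L → V ← A → Q — V:collider[open]; A:fork[blocks] ⇒ blocked
At least one path is unblocked, so d-separation fails.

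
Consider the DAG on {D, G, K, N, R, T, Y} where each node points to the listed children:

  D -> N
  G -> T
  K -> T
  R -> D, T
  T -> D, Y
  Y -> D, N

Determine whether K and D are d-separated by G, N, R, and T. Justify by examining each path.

Yes

Enumerating the 4 paths from K to D and testing each for blocking by {G, N, R, T}:
Path 1: K → T → Y → N ← D
  T is a chain here and T is conditioned on, so the path is blocked at T.
Path 2: K → T → Y → D
  T is a chain here and T is conditioned on, so the path is blocked at T.
Path 3: K → T ← R → D
  R is a fork here and R is conditioned on, so the path is blocked at R.
Path 4: K → T → D
  T is a chain here and T is conditioned on, so the path is blocked at T.
Since every path is blocked, d-separation holds.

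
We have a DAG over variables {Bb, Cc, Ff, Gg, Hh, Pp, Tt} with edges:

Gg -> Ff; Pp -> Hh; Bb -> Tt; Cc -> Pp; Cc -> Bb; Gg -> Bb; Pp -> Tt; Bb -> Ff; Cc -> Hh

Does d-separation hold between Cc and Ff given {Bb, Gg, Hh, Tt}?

6 paths connect Cc and Ff; each must be blocked for d-separation to hold:
Path 1: Cc → Hh ← Pp → Tt ← Bb → Ff
  Bb is a fork here and Bb is conditioned on, so the path is blocked at Bb.
Path 2: Cc → Hh ← Pp → Tt ← Bb ← Gg → Ff
  Bb is a chain here and Bb is conditioned on, so the path is blocked at Bb.
Path 3: Cc → Pp → Tt ← Bb → Ff
  Bb is a fork here and Bb is conditioned on, so the path is blocked at Bb.
Path 4: Cc → Pp → Tt ← Bb ← Gg → Ff
  Bb is a chain here and Bb is conditioned on, so the path is blocked at Bb.
Path 5: Cc → Bb → Ff
  Bb is a chain here and Bb is conditioned on, so the path is blocked at Bb.
Path 6: Cc → Bb ← Gg → Ff
  Gg is a fork here and Gg is conditioned on, so the path is blocked at Gg.
Every path is blocked, so Cc and Ff are d-separated given {Bb, Gg, Hh, Tt}.

Yes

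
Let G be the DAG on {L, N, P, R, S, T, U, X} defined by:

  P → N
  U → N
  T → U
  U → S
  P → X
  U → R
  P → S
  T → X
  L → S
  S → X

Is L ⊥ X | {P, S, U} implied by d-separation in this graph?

Yes

We examine all 5 paths between L and X:
Path 1: L → S → X
  S is a chain here and S is conditioned on, so the path is blocked at S.
Path 2: L → S ← P → X
  P is a fork here and P is conditioned on, so the path is blocked at P.
Path 3: L → S ← P → N ← U ← T → X
  P is a fork here and P is conditioned on, so the path is blocked at P.
Path 4: L → S ← U ← T → X
  U is a chain here and U is conditioned on, so the path is blocked at U.
Path 5: L → S ← U → N ← P → X
  U is a fork here and U is conditioned on, so the path is blocked at U.
All paths are blocked; L ⊥ X | {P, S, U} holds.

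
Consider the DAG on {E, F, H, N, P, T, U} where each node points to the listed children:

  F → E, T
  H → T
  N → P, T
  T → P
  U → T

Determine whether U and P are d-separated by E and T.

There are 2 undirected paths between U and P; checking each against the conditioning set {E, T}:
Path 1: U → T ← N → P
  T is a collider and T is conditioned on, which opens it; N is a fork and N is not conditioned on — no node blocks this path, so it is active.
Path 2: U → T → P
  T is a chain here and T is conditioned on, so the path is blocked at T.
Because an active path exists, U and P are not d-separated.

No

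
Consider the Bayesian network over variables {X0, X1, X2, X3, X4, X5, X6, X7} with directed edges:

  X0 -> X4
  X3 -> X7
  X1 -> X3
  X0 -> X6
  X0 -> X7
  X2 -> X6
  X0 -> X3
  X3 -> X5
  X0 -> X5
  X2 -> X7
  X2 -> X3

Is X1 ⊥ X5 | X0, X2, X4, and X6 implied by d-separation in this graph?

There are 6 undirected paths between X1 and X5; checking each against the conditioning set {X0, X2, X4, X6}:
  1. X1 → X3 ← X2 → X7 ← X0 → X5 — X3:collider[blocks]; X2:fork[blocks]; X7:collider[blocks]; X0:fork[blocks] ⇒ blocked
  2. X1 → X3 ← X2 → X6 ← X0 → X5 — X3:collider[blocks]; X2:fork[blocks]; X6:collider[open]; X0:fork[blocks] ⇒ blocked
  3. X1 → X3 ← X0 → X5 — X3:collider[blocks]; X0:fork[blocks] ⇒ blocked
  4. X1 → X3 → X5 — X3:chain[open] ⇒ active
  5. X1 → X3 → X7 ← X2 → X6 ← X0 → X5 — X3:chain[open]; X7:collider[blocks]; X2:fork[blocks]; X6:collider[open]; X0:fork[blocks] ⇒ blocked
  6. X1 → X3 → X7 ← X0 → X5 — X3:chain[open]; X7:collider[blocks]; X0:fork[blocks] ⇒ blocked
Because an active path exists, X1 and X5 are not d-separated.

No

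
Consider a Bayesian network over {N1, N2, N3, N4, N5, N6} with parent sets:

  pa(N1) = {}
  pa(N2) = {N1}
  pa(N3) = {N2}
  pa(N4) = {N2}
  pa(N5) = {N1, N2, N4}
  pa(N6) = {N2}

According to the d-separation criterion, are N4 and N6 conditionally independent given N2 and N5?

3 paths connect N4 and N6; each must be blocked for d-separation to hold:
  1. N4 ← N2 → N6 — N2:fork[blocks] ⇒ blocked
  2. N4 → N5 ← N2 → N6 — N5:collider[open]; N2:fork[blocks] ⇒ blocked
  3. N4 → N5 ← N1 → N2 → N6 — N5:collider[open]; N1:fork[open]; N2:chain[blocks] ⇒ blocked
Every path is blocked, so N4 and N6 are d-separated given {N2, N5}.

Yes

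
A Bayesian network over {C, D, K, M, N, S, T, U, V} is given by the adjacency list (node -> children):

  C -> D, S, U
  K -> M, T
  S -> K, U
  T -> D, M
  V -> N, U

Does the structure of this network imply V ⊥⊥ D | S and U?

No

6 paths connect V and D; each must be blocked for d-separation to hold:
Path 1: V → U ← S ← C → D
  S is a chain here and S is conditioned on, so the path is blocked at S.
Path 2: V → U ← S → K → M ← T → D
  S is a fork here and S is conditioned on, so the path is blocked at S.
Path 3: V → U ← S → K → T → D
  S is a fork here and S is conditioned on, so the path is blocked at S.
Path 4: V → U ← C → S → K → M ← T → D
  S is a chain here and S is conditioned on, so the path is blocked at S.
Path 5: V → U ← C → S → K → T → D
  S is a chain here and S is conditioned on, so the path is blocked at S.
Path 6: V → U ← C → D
  U is a collider and U is conditioned on, which opens it; C is a fork and C is not conditioned on — no node blocks this path, so it is active.
At least one path is unblocked, so d-separation fails.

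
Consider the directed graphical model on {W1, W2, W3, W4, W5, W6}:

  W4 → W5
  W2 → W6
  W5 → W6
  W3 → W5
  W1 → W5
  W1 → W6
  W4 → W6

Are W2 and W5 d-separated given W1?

Enumerating the 3 paths from W2 to W5 and testing each for blocking by {W1}:
Path 1: W2 → W6 ← W5
  W6 is a collider here and neither W6 nor any of its descendants is conditioned on, so the collider stays closed — the path is blocked at W6.
Path 2: W2 → W6 ← W4 → W5
  W6 is a collider here and neither W6 nor any of its descendants is conditioned on, so the collider stays closed — the path is blocked at W6.
Path 3: W2 → W6 ← W1 → W5
  W6 is a collider here and neither W6 nor any of its descendants is conditioned on, so the collider stays closed — the path is blocked at W6.
Since every path is blocked, d-separation holds.

Yes — W2 and W5 are d-separated given {W1}.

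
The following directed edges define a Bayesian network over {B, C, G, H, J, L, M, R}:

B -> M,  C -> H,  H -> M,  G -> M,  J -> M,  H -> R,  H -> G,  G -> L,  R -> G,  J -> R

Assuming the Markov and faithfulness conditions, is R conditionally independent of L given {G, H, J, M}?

Enumerating the 5 paths from R to L and testing each for blocking by {G, H, J, M}:
  1. R ← H → M ← G → L — H:fork[blocks]; M:collider[open]; G:fork[blocks] ⇒ blocked
  2. R ← H → G → L — H:fork[blocks]; G:chain[blocks] ⇒ blocked
  3. R ← J → M ← H → G → L — J:fork[blocks]; M:collider[open]; H:fork[blocks]; G:chain[blocks] ⇒ blocked
  4. R ← J → M ← G → L — J:fork[blocks]; M:collider[open]; G:fork[blocks] ⇒ blocked
  5. R → G → L — G:chain[blocks] ⇒ blocked
All paths are blocked; R ⊥ L | {G, H, J, M} holds.

Yes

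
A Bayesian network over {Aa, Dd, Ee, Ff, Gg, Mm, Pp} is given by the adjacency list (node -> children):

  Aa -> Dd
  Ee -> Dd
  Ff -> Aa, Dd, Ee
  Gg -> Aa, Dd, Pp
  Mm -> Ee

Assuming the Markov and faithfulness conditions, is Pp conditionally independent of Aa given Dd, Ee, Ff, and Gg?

We examine all 4 paths between Pp and Aa:
Path 1: Pp ← Gg → Aa
  Gg is a fork here and Gg is conditioned on, so the path is blocked at Gg.
Path 2: Pp ← Gg → Dd ← Ee ← Ff → Aa
  Gg is a fork here and Gg is conditioned on, so the path is blocked at Gg.
Path 3: Pp ← Gg → Dd ← Ff → Aa
  Gg is a fork here and Gg is conditioned on, so the path is blocked at Gg.
Path 4: Pp ← Gg → Dd ← Aa
  Gg is a fork here and Gg is conditioned on, so the path is blocked at Gg.
Since every path is blocked, d-separation holds.

Yes — Pp and Aa are d-separated given {Dd, Ee, Ff, Gg}.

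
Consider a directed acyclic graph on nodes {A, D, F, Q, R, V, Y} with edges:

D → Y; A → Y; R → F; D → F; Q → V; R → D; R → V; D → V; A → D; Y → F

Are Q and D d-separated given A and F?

We examine all 5 paths between Q and D:
Path 1: Q → V ← R → D
  V is a collider here and neither V nor any of its descendants is conditioned on, so the collider stays closed — the path is blocked at V.
Path 2: Q → V ← R → F ← Y ← D
  V is a collider here and neither V nor any of its descendants is conditioned on, so the collider stays closed — the path is blocked at V.
Path 3: Q → V ← R → F ← Y ← A → D
  V is a collider here and neither V nor any of its descendants is conditioned on, so the collider stays closed — the path is blocked at V.
Path 4: Q → V ← R → F ← D
  V is a collider here and neither V nor any of its descendants is conditioned on, so the collider stays closed — the path is blocked at V.
Path 5: Q → V ← D
  V is a collider here and neither V nor any of its descendants is conditioned on, so the collider stays closed — the path is blocked at V.
All paths are blocked; Q ⊥ D | {A, F} holds.

Yes — Q and D are d-separated given {A, F}.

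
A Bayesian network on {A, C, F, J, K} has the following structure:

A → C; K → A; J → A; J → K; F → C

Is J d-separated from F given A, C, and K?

Yes

We examine all 2 paths between J and F:
Path 1: J → A → C ← F
  A is a chain here and A is conditioned on, so the path is blocked at A.
Path 2: J → K → A → C ← F
  K is a chain here and K is conditioned on, so the path is blocked at K.
Every path is blocked, so J and F are d-separated given {A, C, K}.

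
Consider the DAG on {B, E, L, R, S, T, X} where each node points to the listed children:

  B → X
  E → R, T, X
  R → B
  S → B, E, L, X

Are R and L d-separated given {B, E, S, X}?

Yes

We examine all 6 paths between R and L:
Path 1: R → B ← S → L
  S is a fork here and S is conditioned on, so the path is blocked at S.
Path 2: R → B → X ← S → L
  B is a chain here and B is conditioned on, so the path is blocked at B.
Path 3: R → B → X ← E ← S → L
  B is a chain here and B is conditioned on, so the path is blocked at B.
Path 4: R ← E ← S → L
  E is a chain here and E is conditioned on, so the path is blocked at E.
Path 5: R ← E → X ← S → L
  E is a fork here and E is conditioned on, so the path is blocked at E.
Path 6: R ← E → X ← B ← S → L
  E is a fork here and E is conditioned on, so the path is blocked at E.
All paths are blocked; R ⊥ L | {B, E, S, X} holds.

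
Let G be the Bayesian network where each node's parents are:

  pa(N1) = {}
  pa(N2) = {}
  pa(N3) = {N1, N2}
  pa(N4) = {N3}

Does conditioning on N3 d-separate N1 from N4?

Yes

The only undirected path from N1 to N4 is:
Path 1: N1 → N3 → N4
  N3 is a chain here and N3 is conditioned on, so the path is blocked at N3.
Since every path is blocked, d-separation holds.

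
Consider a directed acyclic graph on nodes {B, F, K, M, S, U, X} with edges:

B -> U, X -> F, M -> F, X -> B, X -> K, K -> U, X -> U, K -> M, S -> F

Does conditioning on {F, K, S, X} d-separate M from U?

Yes

6 paths connect M and U; each must be blocked for d-separation to hold:
Path 1: M → F ← X → U
  X is a fork here and X is conditioned on, so the path is blocked at X.
Path 2: M → F ← X → B → U
  X is a fork here and X is conditioned on, so the path is blocked at X.
Path 3: M → F ← X → K → U
  X is a fork here and X is conditioned on, so the path is blocked at X.
Path 4: M ← K ← X → U
  K is a chain here and K is conditioned on, so the path is blocked at K.
Path 5: M ← K ← X → B → U
  K is a chain here and K is conditioned on, so the path is blocked at K.
Path 6: M ← K → U
  K is a fork here and K is conditioned on, so the path is blocked at K.
Every path is blocked, so M and U are d-separated given {F, K, S, X}.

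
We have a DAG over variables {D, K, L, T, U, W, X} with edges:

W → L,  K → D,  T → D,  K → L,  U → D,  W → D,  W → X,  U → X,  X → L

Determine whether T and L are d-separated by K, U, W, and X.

There are 5 undirected paths between T and L; checking each against the conditioning set {K, U, W, X}:
Path 1: T → D ← K → L
  D is a collider here and neither D nor any of its descendants is conditioned on, so the collider stays closed — the path is blocked at D.
Path 2: T → D ← W → L
  D is a collider here and neither D nor any of its descendants is conditioned on, so the collider stays closed — the path is blocked at D.
Path 3: T → D ← W → X → L
  D is a collider here and neither D nor any of its descendants is conditioned on, so the collider stays closed — the path is blocked at D.
Path 4: T → D ← U → X ← W → L
  D is a collider here and neither D nor any of its descendants is conditioned on, so the collider stays closed — the path is blocked at D.
Path 5: T → D ← U → X → L
  D is a collider here and neither D nor any of its descendants is conditioned on, so the collider stays closed — the path is blocked at D.
All paths are blocked; T ⊥ L | {K, U, W, X} holds.

Yes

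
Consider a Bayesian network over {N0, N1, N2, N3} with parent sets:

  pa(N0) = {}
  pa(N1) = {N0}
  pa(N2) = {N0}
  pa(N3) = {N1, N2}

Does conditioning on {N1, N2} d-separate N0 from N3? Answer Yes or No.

2 paths connect N0 and N3; each must be blocked for d-separation to hold:
Path 1: N0 → N2 → N3
  N2 is a chain here and N2 is conditioned on, so the path is blocked at N2.
Path 2: N0 → N1 → N3
  N1 is a chain here and N1 is conditioned on, so the path is blocked at N1.
Since every path is blocked, d-separation holds.

Yes — N0 and N3 are d-separated given {N1, N2}.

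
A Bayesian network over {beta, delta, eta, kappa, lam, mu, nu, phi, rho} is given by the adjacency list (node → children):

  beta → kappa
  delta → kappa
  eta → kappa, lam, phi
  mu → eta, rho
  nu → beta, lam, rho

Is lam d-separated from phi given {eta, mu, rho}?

Enumerating the 3 paths from lam to phi and testing each for blocking by {eta, mu, rho}:
Path 1: lam ← eta → phi
  eta is a fork here and eta is conditioned on, so the path is blocked at eta.
Path 2: lam ← nu → rho ← mu → eta → phi
  mu is a fork here and mu is conditioned on, so the path is blocked at mu.
Path 3: lam ← nu → beta → kappa ← eta → phi
  kappa is a collider here and neither kappa nor any of its descendants is conditioned on, so the collider stays closed — the path is blocked at kappa.
Since every path is blocked, d-separation holds.

Yes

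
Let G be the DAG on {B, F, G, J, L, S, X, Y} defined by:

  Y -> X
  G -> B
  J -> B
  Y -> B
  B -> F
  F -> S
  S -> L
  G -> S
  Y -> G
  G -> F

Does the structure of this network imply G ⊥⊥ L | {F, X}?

No

Enumerating the 4 paths from G to L and testing each for blocking by {F, X}:
  1. G → B → F → S → L — B:chain[open]; F:chain[blocks]; S:chain[open] ⇒ blocked
  2. G → S → L — S:chain[open] ⇒ active
  3. G → F → S → L — F:chain[blocks]; S:chain[open] ⇒ blocked
  4. G ← Y → B → F → S → L — Y:fork[open]; B:chain[open]; F:chain[blocks]; S:chain[open] ⇒ blocked
Since the path G → S → L is active, G and L are not d-separated given {F, X}.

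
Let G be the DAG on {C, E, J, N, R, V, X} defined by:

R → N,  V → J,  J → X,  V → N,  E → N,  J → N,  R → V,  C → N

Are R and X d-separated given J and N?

Yes

We examine all 4 paths between R and X:
Path 1: R → V → J → X
  J is a chain here and J is conditioned on, so the path is blocked at J.
Path 2: R → V → N ← J → X
  J is a fork here and J is conditioned on, so the path is blocked at J.
Path 3: R → N ← J → X
  J is a fork here and J is conditioned on, so the path is blocked at J.
Path 4: R → N ← V → J → X
  J is a chain here and J is conditioned on, so the path is blocked at J.
Since every path is blocked, d-separation holds.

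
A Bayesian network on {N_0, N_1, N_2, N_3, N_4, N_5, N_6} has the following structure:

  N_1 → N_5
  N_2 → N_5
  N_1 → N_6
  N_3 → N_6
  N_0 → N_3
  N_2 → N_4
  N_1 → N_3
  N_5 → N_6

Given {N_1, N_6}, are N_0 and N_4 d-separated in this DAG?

4 paths connect N_0 and N_4; each must be blocked for d-separation to hold:
Path 1: N_0 → N_3 ← N_1 → N_5 ← N_2 → N_4
  N_1 is a fork here and N_1 is conditioned on, so the path is blocked at N_1.
Path 2: N_0 → N_3 ← N_1 → N_6 ← N_5 ← N_2 → N_4
  N_1 is a fork here and N_1 is conditioned on, so the path is blocked at N_1.
Path 3: N_0 → N_3 → N_6 ← N_1 → N_5 ← N_2 → N_4
  N_1 is a fork here and N_1 is conditioned on, so the path is blocked at N_1.
Path 4: N_0 → N_3 → N_6 ← N_5 ← N_2 → N_4
  N_3 is a chain and N_3 is not conditioned on; N_6 is a collider and N_6 is conditioned on, which opens it; N_5 is a chain and N_5 is not conditioned on; N_2 is a fork and N_2 is not conditioned on — no node blocks this path, so it is active.
Because an active path exists, N_0 and N_4 are not d-separated.

No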